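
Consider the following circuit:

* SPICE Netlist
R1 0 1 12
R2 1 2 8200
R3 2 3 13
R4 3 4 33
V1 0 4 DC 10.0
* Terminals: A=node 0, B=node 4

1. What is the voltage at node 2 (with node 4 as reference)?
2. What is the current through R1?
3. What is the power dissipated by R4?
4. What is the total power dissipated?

Nodal analysis, taking node 4 as the 0 V reference.
Source V1 fixes V_0 = 10 V.
KCL at each unknown node (sum of currents leaving = 0; resistances in Ω):
  Node 1: (V_1 - 10)/12 + (V_1 - V_2)/8200 = 0
  Node 2: (V_2 - V_1)/8200 + (V_2 - V_3)/13 = 0
  Node 3: (V_3 - V_2)/13 + (V_3 - 0)/33 = 0
Collecting terms (coefficients in siemens):
  0.08346·V_1 - 0.000122·V_2 = 0.8333
  0.07705·V_2 - 0.000122·V_1 - 0.07692·V_3 = 0
  0.1072·V_3 - 0.07692·V_2 = 0
Solving these 3 simultaneous equations (Gaussian elimination) gives:
  V_1 = 9.985 V, V_2 = 0.0557 V, V_3 = 0.03996 V
Part 1:
  Read off the nodal solution: V_2 = 0.0557 V
Part 2:
  I_R1 = (V_0 - V_1)/R1 = (10 - 9.985)/12 = 0.001211 A
  Magnitude: I_R1 = 0.001211 A
Part 3:
  I_R4 = (V_3 - V_4)/R4 = (0.03996 - 0)/33 = 0.001211 A
  P_R4 = I_R4² × R4 = (0.001211)² × 33 = 0.00004839 W
Part 4:
  Power in each resistor, P = (ΔV)²/R:
    P_R1 = (10 - 9.985)²/12 = 0.0000176 W
    P_R2 = (9.985 - 0.0557)²/8200 = 0.01202 W
    P_R3 = (0.0557 - 0.03996)²/13 = 0.00001906 W
    P_R4 = (0.03996 - 0)²/33 = 0.00004839 W
  P_total = P_R1 + P_R2 + P_R3 + P_R4 = 0.01211 W

Final answers:
1. V_2 = 0.0557 V
2. I_R1 = 0.001211 A
3. P_R4 = 4.839e-05 W
4. P_total = 0.01211 W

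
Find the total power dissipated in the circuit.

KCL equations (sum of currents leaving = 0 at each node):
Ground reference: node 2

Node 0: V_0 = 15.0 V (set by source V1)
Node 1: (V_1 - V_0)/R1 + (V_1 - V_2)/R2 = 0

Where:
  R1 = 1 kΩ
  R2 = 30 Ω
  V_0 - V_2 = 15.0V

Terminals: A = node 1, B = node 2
Nodal analysis, taking node 2 as the 0 V reference.
Source V1 fixes V_0 = 15 V.
KCL at each unknown node (sum of currents leaving = 0; resistances in Ω):
  Node 1: (V_1 - 15)/1000 + (V_1 - 0)/30 = 0
Collecting terms: 0.03433 × V_1 = 0.015  =>  V_1 = 0.4369 V
Power in each resistor, P = (ΔV)²/R:
  P_R1 = (15 - 0.4369)²/1000 = 0.2121 W
  P_R2 = (0.4369 - 0)²/30 = 0.006363 W
P_total = P_R1 + P_R2 = 0.2184 W

Final answer: 0.2184 W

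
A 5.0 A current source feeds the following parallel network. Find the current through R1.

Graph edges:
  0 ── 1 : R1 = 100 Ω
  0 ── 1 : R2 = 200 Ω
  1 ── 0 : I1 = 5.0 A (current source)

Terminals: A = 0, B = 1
All resistors sit directly between nodes 0 and 1, so they are in parallel and share one voltage V; the full source current 5 A splits among them.
1/R_par = 1/100 + 1/200 = 0.015 S  =>  R_par = 66.67 Ω
V = I × R_par = 5 × 66.67 = 333.3 V
I_R1 = V/R1 = 333.3/100 = 3.333 A

Final answer: 3.333 A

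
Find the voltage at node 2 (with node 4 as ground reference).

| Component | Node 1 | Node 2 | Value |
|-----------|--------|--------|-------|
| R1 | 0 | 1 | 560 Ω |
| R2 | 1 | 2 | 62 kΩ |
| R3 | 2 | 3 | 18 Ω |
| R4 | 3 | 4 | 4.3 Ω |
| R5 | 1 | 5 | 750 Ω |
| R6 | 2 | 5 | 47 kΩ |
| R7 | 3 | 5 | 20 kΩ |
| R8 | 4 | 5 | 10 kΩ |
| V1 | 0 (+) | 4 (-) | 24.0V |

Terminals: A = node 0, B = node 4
Nodal analysis, taking node 4 as the 0 V reference.
Source V1 fixes V_0 = 24 V.
KCL at each unknown node (sum of currents leaving = 0; resistances in Ω):
  Node 1: (V_1 - 24)/560 + (V_1 - V_2)/62000 + (V_1 - V_5)/750 = 0
  Node 2: (V_2 - V_1)/62000 + (V_2 - V_3)/18 + (V_2 - V_5)/47000 = 0
  Node 3: (V_3 - V_2)/18 + (V_3 - 0)/4.3 + (V_3 - V_5)/20000 = 0
  Node 5: (V_5 - V_1)/750 + (V_5 - V_2)/47000 + (V_5 - V_3)/20000 + (V_5 - 0)/10000 = 0
Collecting terms (coefficients in siemens):
  0.003135·V_1 - 0.00001613·V_2 - 0.001333·V_5 = 0.04286
  0.05559·V_2 - 0.00001613·V_1 - 0.05556·V_3 - 0.00002128·V_5 = 0
  0.2882·V_3 - 0.05556·V_2 - 0.00005·V_5 = 0
  0.001505·V_5 - 0.001333·V_1 - 0.00002128·V_2 - 0.00005·V_3 = 0
Solving these 4 simultaneous equations (Gaussian elimination) gives:
  V_1 = 21.94 V, V_2 = 0.02128 V, V_3 = 0.007475 V, V_5 = 19.44 V
The requested potential is V_2 = 0.02128 V.

Final answer: V_2 = 0.02128 V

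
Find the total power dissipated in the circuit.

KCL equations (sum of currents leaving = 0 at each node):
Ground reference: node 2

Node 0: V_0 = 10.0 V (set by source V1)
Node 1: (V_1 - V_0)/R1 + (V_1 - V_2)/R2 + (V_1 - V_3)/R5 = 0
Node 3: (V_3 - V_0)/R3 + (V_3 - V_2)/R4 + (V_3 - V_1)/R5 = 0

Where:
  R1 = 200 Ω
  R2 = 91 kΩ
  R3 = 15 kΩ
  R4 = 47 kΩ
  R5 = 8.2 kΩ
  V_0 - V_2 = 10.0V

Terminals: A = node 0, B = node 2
Nodal analysis, taking node 2 as the 0 V reference.
Source V1 fixes V_0 = 10 V.
KCL at each unknown node (sum of currents leaving = 0; resistances in Ω):
  Node 1: (V_1 - 10)/200 + (V_1 - 0)/91000 + (V_1 - V_3)/8200 = 0
  Node 3: (V_3 - 10)/15000 + (V_3 - 0)/47000 + (V_3 - V_1)/8200 = 0
Collecting terms (coefficients in siemens):
  0.005133·V_1 - 0.000122·V_3 = 0.05
  0.0002099·V_3 - 0.000122·V_1 = 0.0006667
Determinant D = (0.005133)(0.0002099) - (-0.000122)(-0.000122) = 0.000001063
V_1 = [(0.05)(0.0002099) - (-0.000122)(0.0006667)]/D = 9.954 V
V_3 = [(0.005133)(0.0006667) - (0.05)(-0.000122)]/D = 8.96 V
Power in each resistor, P = (ΔV)²/R:
  P_R1 = (10 - 9.954)²/200 = 0.00001064 W
  P_R2 = (9.954 - 0)²/91000 = 0.001089 W
  P_R3 = (10 - 8.96)²/15000 = 0.00007217 W
  P_R4 = (0 - 8.96)²/47000 = 0.001708 W
  P_R5 = (9.954 - 8.96)²/8200 = 0.0001206 W
P_total = P_R1 + P_R2 + P_R3 + P_R4 + P_R5 = 0.003 W

Final answer: 0.003 W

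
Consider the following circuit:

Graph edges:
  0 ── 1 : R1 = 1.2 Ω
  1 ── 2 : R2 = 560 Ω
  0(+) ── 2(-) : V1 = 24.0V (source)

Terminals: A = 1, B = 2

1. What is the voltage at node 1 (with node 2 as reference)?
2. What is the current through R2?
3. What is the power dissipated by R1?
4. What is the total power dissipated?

Nodal analysis, taking node 2 as the 0 V reference.
Source V1 fixes V_0 = 24 V.
KCL at each unknown node (sum of currents leaving = 0; resistances in Ω):
  Node 1: (V_1 - 24)/1.2 + (V_1 - 0)/560 = 0
Collecting terms: 0.8351 × V_1 = 20  =>  V_1 = 23.95 V
Part 1:
  Read off the nodal solution: V_1 = 23.95 V
Part 2:
  I_R2 = (V_1 - V_2)/R2 = (23.95 - 0)/560 = 0.04277 A
  Magnitude: I_R2 = 0.04277 A
Part 3:
  I_R1 = (V_0 - V_1)/R1 = (24 - 23.95)/1.2 = 0.04277 A
  P_R1 = I_R1² × R1 = (0.04277)² × 1.2 = 0.002195 W
Part 4:
  Power in each resistor, P = (ΔV)²/R:
    P_R1 = (24 - 23.95)²/1.2 = 0.002195 W
    P_R2 = (23.95 - 0)²/560 = 1.024 W
  P_total = P_R1 + P_R2 = 1.026 W

Final answers:
1. V_1 = 23.95 V
2. I_R2 = 0.04277 A
3. P_R1 = 0.002195 W
4. P_total = 1.026 W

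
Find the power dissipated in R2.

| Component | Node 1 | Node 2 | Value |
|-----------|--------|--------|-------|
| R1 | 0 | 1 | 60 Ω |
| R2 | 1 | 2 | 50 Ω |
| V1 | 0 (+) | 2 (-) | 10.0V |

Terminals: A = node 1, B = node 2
Nodal analysis, taking node 2 as the 0 V reference.
Source V1 fixes V_0 = 10 V.
KCL at each unknown node (sum of currents leaving = 0; resistances in Ω):
  Node 1: (V_1 - 10)/60 + (V_1 - 0)/50 = 0
Collecting terms: 0.03667 × V_1 = 0.1667  =>  V_1 = 4.545 V
I_R2 = (V_1 - V_2)/R2 = (4.545 - 0)/50 = 0.09091 A
P_R2 = I_R2² × R2 = (0.09091)² × 50 = 0.4132 W

Final answer: 0.4132 W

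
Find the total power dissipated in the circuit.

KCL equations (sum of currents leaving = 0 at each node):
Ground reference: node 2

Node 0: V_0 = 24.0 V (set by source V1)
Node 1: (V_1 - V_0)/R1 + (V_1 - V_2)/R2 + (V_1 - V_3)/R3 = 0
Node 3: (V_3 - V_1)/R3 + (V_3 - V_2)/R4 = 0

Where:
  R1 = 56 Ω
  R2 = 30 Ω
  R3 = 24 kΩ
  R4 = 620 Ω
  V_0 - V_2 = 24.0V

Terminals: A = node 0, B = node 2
Nodal analysis, taking node 2 as the 0 V reference.
Source V1 fixes V_0 = 24 V.
KCL at each unknown node (sum of currents leaving = 0; resistances in Ω):
  Node 1: (V_1 - 24)/56 + (V_1 - 0)/30 + (V_1 - V_3)/24000 = 0
  Node 3: (V_3 - V_1)/24000 + (V_3 - 0)/620 = 0
Collecting terms (coefficients in siemens):
  0.05123·V_1 - 0.00004167·V_3 = 0.4286
  0.001655·V_3 - 0.00004167·V_1 = 0
Determinant D = (0.05123)(0.001655) - (-0.00004167)(-0.00004167) = 0.00008477
V_1 = [(0.4286)(0.001655) - (-0.00004167)(0)]/D = 8.365 V
V_3 = [(0.05123)(0) - (0.4286)(-0.00004167)]/D = 0.2107 V
Power in each resistor, P = (ΔV)²/R:
  P_R1 = (24 - 8.365)²/56 = 4.365 W
  P_R2 = (8.365 - 0)²/30 = 2.333 W
  P_R3 = (8.365 - 0.2107)²/24000 = 0.002771 W
  P_R4 = (0 - 0.2107)²/620 = 0.00007158 W
P_total = P_R1 + P_R2 + P_R3 + P_R4 = 6.701 W

Final answer: 6.701 W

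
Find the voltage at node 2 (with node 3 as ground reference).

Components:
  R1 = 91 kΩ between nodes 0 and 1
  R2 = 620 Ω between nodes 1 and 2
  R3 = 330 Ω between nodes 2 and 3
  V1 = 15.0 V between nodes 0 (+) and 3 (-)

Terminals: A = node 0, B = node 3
Nodal analysis, taking node 3 as the 0 V reference.
Source V1 fixes V_0 = 15 V.
KCL at each unknown node (sum of currents leaving = 0; resistances in Ω):
  Node 1: (V_1 - 15)/91000 + (V_1 - V_2)/620 = 0
  Node 2: (V_2 - V_1)/620 + (V_2 - 0)/330 = 0
Collecting terms (coefficients in siemens):
  0.001624·V_1 - 0.001613·V_2 = 0.0001648
  0.004643·V_2 - 0.001613·V_1 = 0
Determinant D = (0.001624)(0.004643) - (-0.001613)(-0.001613) = 0.000004939
V_1 = [(0.0001648)(0.004643) - (-0.001613)(0)]/D = 0.155 V
V_2 = [(0.001624)(0) - (0.0001648)(-0.001613)]/D = 0.05383 V
The requested potential is V_2 = 0.05383 V.

Final answer: V_2 = 0.05383 V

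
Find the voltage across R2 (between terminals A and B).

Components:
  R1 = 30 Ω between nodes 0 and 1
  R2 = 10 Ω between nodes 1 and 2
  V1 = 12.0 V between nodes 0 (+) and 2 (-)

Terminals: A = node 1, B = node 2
R1 and R2 are in series across V1 (node 0 → node 1 → node 2), and the output A–B is taken across R2, so this is a voltage divider.
Series current: I = V1/(R1 + R2) = 12/(30 + 10) = 12/40 = 0.3 A
V_R2 = I × R2 = V1 × R2/(R1 + R2) = 12 × 10/40 = 3 V

Final answer: 3 V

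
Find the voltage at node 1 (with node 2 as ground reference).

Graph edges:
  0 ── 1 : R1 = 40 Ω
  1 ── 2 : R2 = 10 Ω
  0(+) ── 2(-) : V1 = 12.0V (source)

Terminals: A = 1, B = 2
Nodal analysis, taking node 2 as the 0 V reference.
Source V1 fixes V_0 = 12 V.
KCL at each unknown node (sum of currents leaving = 0; resistances in Ω):
  Node 1: (V_1 - 12)/40 + (V_1 - 0)/10 = 0
Collecting terms: 0.125 × V_1 = 0.3  =>  V_1 = 2.4 V
The requested potential is V_1 = 2.4 V.

Final answer: V_1 = 2.4 V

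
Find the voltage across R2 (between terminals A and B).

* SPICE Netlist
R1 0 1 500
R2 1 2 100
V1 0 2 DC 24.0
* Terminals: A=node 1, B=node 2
R1 and R2 are in series across V1 (node 0 → node 1 → node 2), and the output A–B is taken across R2, so this is a voltage divider.
Series current: I = V1/(R1 + R2) = 24/(500 + 100) = 24/600 = 0.04 A
V_R2 = I × R2 = V1 × R2/(R1 + R2) = 24 × 100/600 = 4 V

Final answer: 4 V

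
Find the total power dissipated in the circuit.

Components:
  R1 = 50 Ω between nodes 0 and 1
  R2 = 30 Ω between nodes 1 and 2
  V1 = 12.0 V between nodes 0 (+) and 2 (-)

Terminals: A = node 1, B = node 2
Nodal analysis, taking node 2 as the 0 V reference.
Source V1 fixes V_0 = 12 V.
KCL at each unknown node (sum of currents leaving = 0; resistances in Ω):
  Node 1: (V_1 - 12)/50 + (V_1 - 0)/30 = 0
Collecting terms: 0.05333 × V_1 = 0.24  =>  V_1 = 4.5 V
Power in each resistor, P = (ΔV)²/R:
  P_R1 = (12 - 4.5)²/50 = 1.125 W
  P_R2 = (4.5 - 0)²/30 = 0.675 W
P_total = P_R1 + P_R2 = 1.8 W

Final answer: 1.8 W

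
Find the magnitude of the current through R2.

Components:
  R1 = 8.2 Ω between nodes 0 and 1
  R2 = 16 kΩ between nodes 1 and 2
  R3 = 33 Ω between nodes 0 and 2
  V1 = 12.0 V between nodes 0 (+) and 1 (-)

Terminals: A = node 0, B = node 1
Nodal analysis, taking node 1 as the 0 V reference.
Source V1 fixes V_0 = 12 V.
KCL at each unknown node (sum of currents leaving = 0; resistances in Ω):
  Node 2: (V_2 - 0)/16000 + (V_2 - 12)/33 = 0
Collecting terms: 0.03037 × V_2 = 0.3636  =>  V_2 = 11.98 V
I_R2 = (V_1 - V_2)/R2 = (0 - 11.98)/16000 = -0.0007485 A
|I_R2| = 0.0007485 A

Final answer: |I_R2| = 0.0007485 A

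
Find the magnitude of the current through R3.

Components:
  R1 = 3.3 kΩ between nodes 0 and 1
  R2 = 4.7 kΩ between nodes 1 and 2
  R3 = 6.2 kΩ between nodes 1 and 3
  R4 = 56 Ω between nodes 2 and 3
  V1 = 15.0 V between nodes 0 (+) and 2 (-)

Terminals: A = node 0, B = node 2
Nodal analysis, taking node 2 as the 0 V reference.
Source V1 fixes V_0 = 15 V.
KCL at each unknown node (sum of currents leaving = 0; resistances in Ω):
  Node 1: (V_1 - 15)/3300 + (V_1 - 0)/4700 + (V_1 - V_3)/6200 = 0
  Node 3: (V_3 - V_1)/6200 + (V_3 - 0)/56 = 0
Collecting terms (coefficients in siemens):
  0.0006771·V_1 - 0.0001613·V_3 = 0.004545
  0.01802·V_3 - 0.0001613·V_1 = 0
Determinant D = (0.0006771)(0.01802) - (-0.0001613)(-0.0001613) = 0.00001217
V_1 = [(0.004545)(0.01802) - (-0.0001613)(0)]/D = 6.728 V
V_3 = [(0.0006771)(0) - (0.004545)(-0.0001613)]/D = 0.06022 V
I_R3 = (V_1 - V_3)/R3 = (6.728 - 0.06022)/6200 = 0.001075 A
|I_R3| = 0.001075 A

Final answer: |I_R3| = 0.001075 A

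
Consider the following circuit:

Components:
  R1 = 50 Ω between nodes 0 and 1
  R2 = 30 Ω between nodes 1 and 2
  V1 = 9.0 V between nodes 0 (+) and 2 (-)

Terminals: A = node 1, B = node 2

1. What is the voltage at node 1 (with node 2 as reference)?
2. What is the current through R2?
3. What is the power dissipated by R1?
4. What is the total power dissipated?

Nodal analysis, taking node 2 as the 0 V reference.
Source V1 fixes V_0 = 9 V.
KCL at each unknown node (sum of currents leaving = 0; resistances in Ω):
  Node 1: (V_1 - 9)/50 + (V_1 - 0)/30 = 0
Collecting terms: 0.05333 × V_1 = 0.18  =>  V_1 = 3.375 V
Part 1:
  Read off the nodal solution: V_1 = 3.375 V
Part 2:
  I_R2 = (V_1 - V_2)/R2 = (3.375 - 0)/30 = 0.1125 A
  Magnitude: I_R2 = 0.1125 A
Part 3:
  I_R1 = (V_0 - V_1)/R1 = (9 - 3.375)/50 = 0.1125 A
  P_R1 = I_R1² × R1 = (0.1125)² × 50 = 0.6328 W
Part 4:
  Power in each resistor, P = (ΔV)²/R:
    P_R1 = (9 - 3.375)²/50 = 0.6328 W
    P_R2 = (3.375 - 0)²/30 = 0.3797 W
  P_total = P_R1 + P_R2 = 1.012 W

Final answers:
1. V_1 = 3.375 V
2. I_R2 = 0.1125 A
3. P_R1 = 0.6328 W
4. P_total = 1.012 W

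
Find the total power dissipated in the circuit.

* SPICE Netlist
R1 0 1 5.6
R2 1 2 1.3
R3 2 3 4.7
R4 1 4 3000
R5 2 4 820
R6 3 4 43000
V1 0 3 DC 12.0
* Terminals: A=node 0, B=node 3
Nodal analysis, taking node 3 as the 0 V reference.
Source V1 fixes V_0 = 12 V.
KCL at each unknown node (sum of currents leaving = 0; resistances in Ω):
  Node 1: (V_1 - 12)/5.6 + (V_1 - V_2)/1.3 + (V_1 - V_4)/3000 = 0
  Node 2: (V_2 - V_1)/1.3 + (V_2 - 0)/4.7 + (V_2 - V_4)/820 = 0
  Node 4: (V_4 - V_1)/3000 + (V_4 - V_2)/820 + (V_4 - 0)/43000 = 0
Collecting terms (coefficients in siemens):
  0.9481·V_1 - 0.7692·V_2 - 0.0003333·V_4 = 2.143
  0.9832·V_2 - 0.7692·V_1 - 0.00122·V_4 = 0
  0.001576·V_4 - 0.0003333·V_1 - 0.00122·V_2 = 0
Solving these 3 simultaneous equations (Gaussian elimination) gives:
  V_1 = 6.206 V, V_2 = 4.862 V, V_4 = 5.075 V
Power in each resistor, P = (ΔV)²/R:
  P_R1 = (12 - 6.206)²/5.6 = 5.994 W
  P_R2 = (6.206 - 4.862)²/1.3 = 1.39 W
  P_R3 = (4.862 - 0)²/4.7 = 5.029 W
  P_R4 = (6.206 - 5.075)²/3000 = 0.000427 W
  P_R5 = (4.862 - 5.075)²/820 = 0.00005512 W
  P_R6 = (0 - 5.075)²/43000 = 0.0005989 W
P_total = P_R1 + P_R2 + P_R3 + P_R4 + P_R5 + P_R6 = 12.41 W

Final answer: 12.41 W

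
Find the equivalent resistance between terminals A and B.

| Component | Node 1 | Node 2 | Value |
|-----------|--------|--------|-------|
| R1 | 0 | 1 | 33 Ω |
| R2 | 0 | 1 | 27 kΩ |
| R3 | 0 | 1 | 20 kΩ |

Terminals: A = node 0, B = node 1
Reduce the network between node 0 (A) and node 1 (B) by series/parallel combination:
  Rp1 = R1 ‖ R2 ‖ R3 (parallel, all between nodes 0 and 1) = 1/(1/33 + 1/27000 + 1/20000) = 32.91 Ω
R_eq = 32.91 Ω

Final answer: 32.91 Ω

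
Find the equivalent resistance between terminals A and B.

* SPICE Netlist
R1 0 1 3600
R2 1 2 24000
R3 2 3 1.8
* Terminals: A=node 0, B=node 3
Reduce the network between node 0 (A) and node 3 (B) by series/parallel combination:
  Rs1 = R1 + R2 (series, joined only at node 1) = 3600 + 24000 = 27600 Ω
  Rs2 = R3 + Rs1 (series, joined only at node 2) = 1.8 + 27600 = 27600 Ω
R_eq = 27.6 kΩ

Final answer: 27.6 kΩ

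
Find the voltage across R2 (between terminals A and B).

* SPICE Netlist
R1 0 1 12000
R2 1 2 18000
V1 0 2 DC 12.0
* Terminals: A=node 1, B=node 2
R1 and R2 are in series across V1 (node 0 → node 1 → node 2), and the output A–B is taken across R2, so this is a voltage divider.
Series current: I = V1/(R1 + R2) = 12/(12000 + 18000) = 12/30000 = 0.0004 A
V_R2 = I × R2 = V1 × R2/(R1 + R2) = 12 × 18000/30000 = 7.2 V

Final answer: 7.2 V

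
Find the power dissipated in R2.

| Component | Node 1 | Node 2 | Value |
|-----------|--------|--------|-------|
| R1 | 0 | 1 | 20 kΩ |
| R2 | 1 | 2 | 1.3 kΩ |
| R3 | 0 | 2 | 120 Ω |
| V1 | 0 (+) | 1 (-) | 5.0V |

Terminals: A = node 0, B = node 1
Nodal analysis, taking node 1 as the 0 V reference.
Source V1 fixes V_0 = 5 V.
KCL at each unknown node (sum of currents leaving = 0; resistances in Ω):
  Node 2: (V_2 - 0)/1300 + (V_2 - 5)/120 = 0
Collecting terms: 0.009103 × V_2 = 0.04167  =>  V_2 = 4.577 V
I_R2 = (V_1 - V_2)/R2 = (0 - 4.577)/1300 = -0.003521 A
P_R2 = I_R2² × R2 = (-0.003521)² × 1300 = 0.01612 W

Final answer: 0.01612 W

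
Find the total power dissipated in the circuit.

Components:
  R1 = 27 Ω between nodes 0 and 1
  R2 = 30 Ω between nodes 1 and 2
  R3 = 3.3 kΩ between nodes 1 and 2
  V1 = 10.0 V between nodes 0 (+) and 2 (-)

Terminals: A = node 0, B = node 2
Nodal analysis, taking node 2 as the 0 V reference.
Source V1 fixes V_0 = 10 V.
KCL at each unknown node (sum of currents leaving = 0; resistances in Ω):
  Node 1: (V_1 - 10)/27 + (V_1 - 0)/30 + (V_1 - 0)/3300 = 0
Collecting terms: 0.07067 × V_1 = 0.3704  =>  V_1 = 5.241 V
Power in each resistor, P = (ΔV)²/R:
  P_R1 = (10 - 5.241)²/27 = 0.839 W
  P_R2 = (5.241 - 0)²/30 = 0.9155 W
  P_R3 = (5.241 - 0)²/3300 = 0.008322 W
P_total = P_R1 + P_R2 + P_R3 = 1.763 W

Final answer: 1.763 W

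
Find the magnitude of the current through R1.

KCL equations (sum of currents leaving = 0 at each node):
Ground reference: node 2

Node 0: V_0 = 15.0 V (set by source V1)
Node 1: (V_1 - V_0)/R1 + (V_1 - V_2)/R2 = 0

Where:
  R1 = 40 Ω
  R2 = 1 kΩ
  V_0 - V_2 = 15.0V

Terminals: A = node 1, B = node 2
Nodal analysis, taking node 2 as the 0 V reference.
Source V1 fixes V_0 = 15 V.
KCL at each unknown node (sum of currents leaving = 0; resistances in Ω):
  Node 1: (V_1 - 15)/40 + (V_1 - 0)/1000 = 0
Collecting terms: 0.026 × V_1 = 0.375  =>  V_1 = 14.42 V
I_R1 = (V_0 - V_1)/R1 = (15 - 14.42)/40 = 0.01442 A
|I_R1| = 0.01442 A

Final answer: |I_R1| = 0.01442 A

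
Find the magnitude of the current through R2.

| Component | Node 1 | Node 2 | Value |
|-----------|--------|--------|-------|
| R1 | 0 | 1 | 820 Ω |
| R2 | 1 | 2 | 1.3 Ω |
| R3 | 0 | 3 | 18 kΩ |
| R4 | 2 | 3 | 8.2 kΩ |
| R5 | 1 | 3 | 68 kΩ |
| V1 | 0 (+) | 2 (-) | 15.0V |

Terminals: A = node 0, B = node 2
Nodal analysis, taking node 2 as the 0 V reference.
Source V1 fixes V_0 = 15 V.
KCL at each unknown node (sum of currents leaving = 0; resistances in Ω):
  Node 1: (V_1 - 15)/820 + (V_1 - 0)/1.3 + (V_1 - V_3)/68000 = 0
  Node 3: (V_3 - 15)/18000 + (V_3 - 0)/8200 + (V_3 - V_1)/68000 = 0
Collecting terms (coefficients in siemens):
  0.7705·V_1 - 0.00001471·V_3 = 0.01829
  0.0001922·V_3 - 0.00001471·V_1 = 0.0008333
Determinant D = (0.7705)(0.0001922) - (-0.00001471)(-0.00001471) = 0.0001481
V_1 = [(0.01829)(0.0001922) - (-0.00001471)(0.0008333)]/D = 0.02383 V
V_3 = [(0.7705)(0.0008333) - (0.01829)(-0.00001471)]/D = 4.337 V
I_R2 = (V_1 - V_2)/R2 = (0.02383 - 0)/1.3 = 0.01833 A
|I_R2| = 0.01833 A

Final answer: |I_R2| = 0.01833 A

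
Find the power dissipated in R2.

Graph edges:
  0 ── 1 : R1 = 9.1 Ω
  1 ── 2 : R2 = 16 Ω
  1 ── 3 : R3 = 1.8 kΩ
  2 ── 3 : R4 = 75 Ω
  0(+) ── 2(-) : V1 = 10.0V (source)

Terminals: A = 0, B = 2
Nodal analysis, taking node 2 as the 0 V reference.
Source V1 fixes V_0 = 10 V.
KCL at each unknown node (sum of currents leaving = 0; resistances in Ω):
  Node 1: (V_1 - 10)/9.1 + (V_1 - 0)/16 + (V_1 - V_3)/1800 = 0
  Node 3: (V_3 - V_1)/1800 + (V_3 - 0)/75 = 0
Collecting terms (coefficients in siemens):
  0.1729·V_1 - 0.0005556·V_3 = 1.099
  0.01389·V_3 - 0.0005556·V_1 = 0
Determinant D = (0.1729)(0.01389) - (-0.0005556)(-0.0005556) = 0.002402
V_1 = [(1.099)(0.01389) - (-0.0005556)(0)]/D = 6.355 V
V_3 = [(0.1729)(0) - (1.099)(-0.0005556)]/D = 0.2542 V
I_R2 = (V_1 - V_2)/R2 = (6.355 - 0)/16 = 0.3972 A
P_R2 = I_R2² × R2 = (0.3972)² × 16 = 2.524 W

Final answer: 2.524 W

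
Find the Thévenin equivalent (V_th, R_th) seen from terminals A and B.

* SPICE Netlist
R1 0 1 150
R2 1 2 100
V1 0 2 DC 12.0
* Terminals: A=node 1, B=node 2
Step 1 — V_th is the open-circuit voltage V_A - V_B (nothing connected across the terminals).
Nodal analysis, taking node 2 as the 0 V reference.
Source V1 fixes V_0 = 12 V.
KCL at each unknown node (sum of currents leaving = 0; resistances in Ω):
  Node 1: (V_1 - 12)/150 + (V_1 - 0)/100 = 0
Collecting terms: 0.01667 × V_1 = 0.08  =>  V_1 = 4.8 V
V_th = V_1 - V_2 = 4.8 - 0 = 4.8 V
Step 2 — R_th: zero the source — replace V1 by a short circuit (node 2 merges into node 0) — and find the resistance seen between A (node 1) and B (node 0).
Reduce the network between node 1 (A) and node 0 (B) by series/parallel combination:
  Rp1 = R1 ‖ R2 (parallel, both between nodes 0 and 1) = 1/(1/150 + 1/100) = 60 Ω
R_th = 60 Ω

Final answer: V_th = 4.8 V, R_th = 60 Ω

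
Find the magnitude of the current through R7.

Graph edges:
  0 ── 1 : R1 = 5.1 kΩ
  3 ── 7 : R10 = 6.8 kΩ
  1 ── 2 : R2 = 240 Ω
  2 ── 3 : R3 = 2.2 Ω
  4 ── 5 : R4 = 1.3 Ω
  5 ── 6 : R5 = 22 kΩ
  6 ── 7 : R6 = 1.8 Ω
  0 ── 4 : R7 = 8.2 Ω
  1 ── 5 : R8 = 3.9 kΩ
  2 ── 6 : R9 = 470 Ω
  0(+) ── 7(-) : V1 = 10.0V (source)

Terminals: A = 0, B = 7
Nodal analysis, taking node 7 as the 0 V reference.
Source V1 fixes V_0 = 10 V.
KCL at each unknown node (sum of currents leaving = 0; resistances in Ω):
  Node 1: (V_1 - 10)/5100 + (V_1 - V_2)/240 + (V_1 - V_5)/3900 = 0
  Node 2: (V_2 - V_1)/240 + (V_2 - V_3)/2.2 + (V_2 - V_6)/470 = 0
  Node 3: (V_3 - V_2)/2.2 + (V_3 - 0)/6800 = 0
  Node 4: (V_4 - V_5)/1.3 + (V_4 - 10)/8.2 = 0
  Node 5: (V_5 - V_4)/1.3 + (V_5 - V_6)/22000 + (V_5 - V_1)/3900 = 0
  Node 6: (V_6 - V_5)/22000 + (V_6 - 0)/1.8 + (V_6 - V_2)/470 = 0
Collecting terms (coefficients in siemens):
  0.004619·V_1 - 0.004167·V_2 - 0.0002564·V_5 = 0.001961
  0.4608·V_2 - 0.004167·V_1 - 0.4545·V_3 - 0.002128·V_6 = 0
  0.4547·V_3 - 0.4545·V_2 = 0
  0.8912·V_4 - 0.7692·V_5 = 1.22
  0.7695·V_5 - 0.0002564·V_1 - 0.7692·V_4 - 0.00004545·V_6 = 0
  0.5577·V_6 - 0.002128·V_2 - 0.00004545·V_5 = 0
Solving these 6 simultaneous equations (Gaussian elimination) gives:
  V_1 = 2.354 V, V_2 = 1.525 V, V_3 = 1.524 V, V_4 = 9.98 V
  V_5 = 9.977 V, V_6 = 0.00663 V
I_R7 = (V_0 - V_4)/R7 = (10 - 9.98)/8.2 = 0.002408 A
|I_R7| = 0.002408 A

Final answer: |I_R7| = 0.002408 A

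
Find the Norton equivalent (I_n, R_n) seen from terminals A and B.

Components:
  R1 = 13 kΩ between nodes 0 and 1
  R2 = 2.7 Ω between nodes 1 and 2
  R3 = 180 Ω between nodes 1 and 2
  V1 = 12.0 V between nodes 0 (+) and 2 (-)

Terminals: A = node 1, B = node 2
Find the Thévenin equivalent first; then I_n = V_th/R_th and R_n = R_th.
Step 1 — V_th is the open-circuit voltage V_A - V_B (nothing connected across the terminals).
Nodal analysis, taking node 2 as the 0 V reference.
Source V1 fixes V_0 = 12 V.
KCL at each unknown node (sum of currents leaving = 0; resistances in Ω):
  Node 1: (V_1 - 12)/13000 + (V_1 - 0)/2.7 + (V_1 - 0)/180 = 0
Collecting terms: 0.376 × V_1 = 0.0009231  =>  V_1 = 0.002455 V
V_th = V_1 - V_2 = 0.002455 - 0 = 0.002455 V
Step 2 — R_th: zero the source — replace V1 by a short circuit (node 2 merges into node 0) — and find the resistance seen between A (node 1) and B (node 0).
Reduce the network between node 1 (A) and node 0 (B) by series/parallel combination:
  Rp1 = R1 ‖ R2 ‖ R3 (parallel, all between nodes 0 and 1) = 1/(1/13000 + 1/2.7 + 1/180) = 2.66 Ω
R_th = 2.66 Ω
I_n = V_th/R_th = 0.002455/2.66 = 0.0009231 A, and R_n = R_th = 2.66 Ω

Final answer: I_n = 0.0009231 A, R_n = 2.66 Ω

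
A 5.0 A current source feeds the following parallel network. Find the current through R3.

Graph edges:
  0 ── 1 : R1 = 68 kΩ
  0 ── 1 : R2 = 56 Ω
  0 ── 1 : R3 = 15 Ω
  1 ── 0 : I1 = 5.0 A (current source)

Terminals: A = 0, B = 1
All resistors sit directly between nodes 0 and 1, so they are in parallel and share one voltage V; the full source current 5 A splits among them.
1/R_par = 1/68000 + 1/56 + 1/15 = 0.08454 S  =>  R_par = 11.83 Ω
V = I × R_par = 5 × 11.83 = 59.14 V
I_R3 = V/R3 = 59.14/15 = 3.943 A

Final answer: 3.943 A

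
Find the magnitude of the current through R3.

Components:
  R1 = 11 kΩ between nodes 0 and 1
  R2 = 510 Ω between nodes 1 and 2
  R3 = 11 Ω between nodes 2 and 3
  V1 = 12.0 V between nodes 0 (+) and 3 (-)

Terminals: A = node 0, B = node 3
Nodal analysis, taking node 3 as the 0 V reference.
Source V1 fixes V_0 = 12 V.
KCL at each unknown node (sum of currents leaving = 0; resistances in Ω):
  Node 1: (V_1 - 12)/11000 + (V_1 - V_2)/510 = 0
  Node 2: (V_2 - V_1)/510 + (V_2 - 0)/11 = 0
Collecting terms (coefficients in siemens):
  0.002052·V_1 - 0.001961·V_2 = 0.001091
  0.09287·V_2 - 0.001961·V_1 = 0
Determinant D = (0.002052)(0.09287) - (-0.001961)(-0.001961) = 0.0001867
V_1 = [(0.001091)(0.09287) - (-0.001961)(0)]/D = 0.5427 V
V_2 = [(0.002052)(0) - (0.001091)(-0.001961)]/D = 0.01146 V
I_R3 = (V_2 - V_3)/R3 = (0.01146 - 0)/11 = 0.001042 A
|I_R3| = 0.001042 A

Final answer: |I_R3| = 0.001042 A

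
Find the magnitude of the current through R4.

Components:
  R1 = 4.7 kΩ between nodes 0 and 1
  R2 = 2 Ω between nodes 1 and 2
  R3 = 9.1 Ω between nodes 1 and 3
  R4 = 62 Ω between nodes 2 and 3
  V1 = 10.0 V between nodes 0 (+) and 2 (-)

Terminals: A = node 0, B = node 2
Nodal analysis, taking node 2 as the 0 V reference.
Source V1 fixes V_0 = 10 V.
KCL at each unknown node (sum of currents leaving = 0; resistances in Ω):
  Node 1: (V_1 - 10)/4700 + (V_1 - 0)/2 + (V_1 - V_3)/9.1 = 0
  Node 3: (V_3 - V_1)/9.1 + (V_3 - 0)/62 = 0
Collecting terms (coefficients in siemens):
  0.6101·V_1 - 0.1099·V_3 = 0.002128
  0.126·V_3 - 0.1099·V_1 = 0
Determinant D = (0.6101)(0.126) - (-0.1099)(-0.1099) = 0.06481
V_1 = [(0.002128)(0.126) - (-0.1099)(0)]/D = 0.004137 V
V_3 = [(0.6101)(0) - (0.002128)(-0.1099)]/D = 0.003608 V
I_R4 = (V_2 - V_3)/R4 = (0 - 0.003608)/62 = -0.00005819 A
|I_R4| = 0.00005819 A

Final answer: |I_R4| = 5.819e-05 A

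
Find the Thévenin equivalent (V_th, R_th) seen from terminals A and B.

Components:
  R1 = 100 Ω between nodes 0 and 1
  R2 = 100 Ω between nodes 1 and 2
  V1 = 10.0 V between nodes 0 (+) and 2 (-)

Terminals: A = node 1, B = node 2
Step 1 — V_th is the open-circuit voltage V_A - V_B (nothing connected across the terminals).
Nodal analysis, taking node 2 as the 0 V reference.
Source V1 fixes V_0 = 10 V.
KCL at each unknown node (sum of currents leaving = 0; resistances in Ω):
  Node 1: (V_1 - 10)/100 + (V_1 - 0)/100 = 0
Collecting terms: 0.02 × V_1 = 0.1  =>  V_1 = 5 V
V_th = V_1 - V_2 = 5 - 0 = 5 V
Step 2 — R_th: zero the source — replace V1 by a short circuit (node 2 merges into node 0) — and find the resistance seen between A (node 1) and B (node 0).
Reduce the network between node 1 (A) and node 0 (B) by series/parallel combination:
  Rp1 = R1 ‖ R2 (parallel, both between nodes 0 and 1) = 1/(1/100 + 1/100) = 50 Ω
R_th = 50 Ω

Final answer: V_th = 5 V, R_th = 50 Ω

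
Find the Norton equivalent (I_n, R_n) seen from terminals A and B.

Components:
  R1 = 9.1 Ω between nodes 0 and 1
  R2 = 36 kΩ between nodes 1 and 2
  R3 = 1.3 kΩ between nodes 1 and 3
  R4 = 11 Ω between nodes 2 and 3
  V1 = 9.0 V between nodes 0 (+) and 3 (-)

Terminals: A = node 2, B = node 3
Find the Thévenin equivalent first; then I_n = V_th/R_th and R_n = R_th.
Step 1 — V_th is the open-circuit voltage V_A - V_B (nothing connected across the terminals).
Nodal analysis, taking node 3 as the 0 V reference.
Source V1 fixes V_0 = 9 V.
KCL at each unknown node (sum of currents leaving = 0; resistances in Ω):
  Node 1: (V_1 - 9)/9.1 + (V_1 - V_2)/36000 + (V_1 - 0)/1300 = 0
  Node 2: (V_2 - V_1)/36000 + (V_2 - 0)/11 = 0
Collecting terms (coefficients in siemens):
  0.1107·V_1 - 0.00002778·V_2 = 0.989
  0.09094·V_2 - 0.00002778·V_1 = 0
Determinant D = (0.1107)(0.09094) - (-0.00002778)(-0.00002778) = 0.01007
V_1 = [(0.989)(0.09094) - (-0.00002778)(0)]/D = 8.935 V
V_2 = [(0.1107)(0) - (0.989)(-0.00002778)]/D = 0.002729 V
V_th = V_2 - V_3 = 0.002729 - 0 = 0.002729 V
Step 2 — R_th: zero the source — replace V1 by a short circuit (node 3 merges into node 0) — and find the resistance seen between A (node 2) and B (node 0).
Reduce the network between node 2 (A) and node 0 (B) by series/parallel combination:
  Rp1 = R1 ‖ R3 (parallel, both between nodes 0 and 1) = 1/(1/9.1 + 1/1300) = 9.037 Ω
  Rs1 = R2 + Rp1 (series, joined only at node 1) = 36000 + 9.037 = 36010 Ω
  Rp2 = R4 ‖ Rs1 (parallel, both between nodes 0 and 2) = 1/(1/11 + 1/36010) = 11 Ω
R_th = 11 Ω
I_n = V_th/R_th = 0.002729/11 = 0.0002482 A, and R_n = R_th = 11 Ω

Final answer: I_n = 0.0002482 A, R_n = 11 Ω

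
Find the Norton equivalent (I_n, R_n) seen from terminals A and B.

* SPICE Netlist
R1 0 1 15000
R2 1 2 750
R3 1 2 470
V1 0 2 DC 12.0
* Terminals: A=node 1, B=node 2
Find the Thévenin equivalent first; then I_n = V_th/R_th and R_n = R_th.
Step 1 — V_th is the open-circuit voltage V_A - V_B (nothing connected across the terminals).
Nodal analysis, taking node 2 as the 0 V reference.
Source V1 fixes V_0 = 12 V.
KCL at each unknown node (sum of currents leaving = 0; resistances in Ω):
  Node 1: (V_1 - 12)/15000 + (V_1 - 0)/750 + (V_1 - 0)/470 = 0
Collecting terms: 0.003528 × V_1 = 0.0008  =>  V_1 = 0.2268 V
V_th = V_1 - V_2 = 0.2268 - 0 = 0.2268 V
Step 2 — R_th: zero the source — replace V1 by a short circuit (node 2 merges into node 0) — and find the resistance seen between A (node 1) and B (node 0).
Reduce the network between node 1 (A) and node 0 (B) by series/parallel combination:
  Rp1 = R1 ‖ R2 ‖ R3 (parallel, all between nodes 0 and 1) = 1/(1/15000 + 1/750 + 1/470) = 283.5 Ω
R_th = 283.5 Ω
I_n = V_th/R_th = 0.2268/283.5 = 0.0008 A, and R_n = R_th = 283.5 Ω

Final answer: I_n = 0.0008 A, R_n = 283.5 Ω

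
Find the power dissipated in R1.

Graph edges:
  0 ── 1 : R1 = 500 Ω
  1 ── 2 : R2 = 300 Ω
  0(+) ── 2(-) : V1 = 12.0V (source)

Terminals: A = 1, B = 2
Nodal analysis, taking node 2 as the 0 V reference.
Source V1 fixes V_0 = 12 V.
KCL at each unknown node (sum of currents leaving = 0; resistances in Ω):
  Node 1: (V_1 - 12)/500 + (V_1 - 0)/300 = 0
Collecting terms: 0.005333 × V_1 = 0.024  =>  V_1 = 4.5 V
I_R1 = (V_0 - V_1)/R1 = (12 - 4.5)/500 = 0.015 A
P_R1 = I_R1² × R1 = (0.015)² × 500 = 0.1125 W

Final answer: 0.1125 W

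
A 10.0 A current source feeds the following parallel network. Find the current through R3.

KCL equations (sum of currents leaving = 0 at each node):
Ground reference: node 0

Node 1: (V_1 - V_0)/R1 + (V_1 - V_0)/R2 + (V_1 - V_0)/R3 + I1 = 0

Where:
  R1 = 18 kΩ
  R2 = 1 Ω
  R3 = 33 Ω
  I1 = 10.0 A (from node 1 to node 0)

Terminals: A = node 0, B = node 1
All resistors sit directly between nodes 0 and 1, so they are in parallel and share one voltage V; the full source current 10 A splits among them.
1/R_par = 1/18000 + 1/1 + 1/33 = 1.03 S  =>  R_par = 0.9705 Ω
V = I × R_par = 10 × 0.9705 = 9.705 V
I_R3 = V/R3 = 9.705/33 = 0.2941 A

Final answer: 0.2941 A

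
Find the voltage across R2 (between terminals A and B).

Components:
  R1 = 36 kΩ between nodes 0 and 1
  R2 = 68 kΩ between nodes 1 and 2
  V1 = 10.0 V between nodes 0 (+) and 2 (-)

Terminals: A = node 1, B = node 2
R1 and R2 are in series across V1 (node 0 → node 1 → node 2), and the output A–B is taken across R2, so this is a voltage divider.
Series current: I = V1/(R1 + R2) = 10/(36000 + 68000) = 10/104000 = 0.00009615 A
V_R2 = I × R2 = V1 × R2/(R1 + R2) = 10 × 68000/104000 = 6.538 V

Final answer: 6.538 V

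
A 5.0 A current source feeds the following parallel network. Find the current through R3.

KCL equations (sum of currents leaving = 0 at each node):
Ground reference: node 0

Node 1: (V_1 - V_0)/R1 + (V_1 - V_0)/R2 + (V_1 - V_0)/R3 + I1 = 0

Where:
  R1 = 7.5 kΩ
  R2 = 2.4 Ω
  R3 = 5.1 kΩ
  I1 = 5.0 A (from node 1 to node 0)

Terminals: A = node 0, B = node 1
All resistors sit directly between nodes 0 and 1, so they are in parallel and share one voltage V; the full source current 5 A splits among them.
1/R_par = 1/7500 + 1/2.4 + 1/5100 = 0.417 S  =>  R_par = 2.398 Ω
V = I × R_par = 5 × 2.398 = 11.99 V
I_R3 = V/R3 = 11.99/5100 = 0.002351 A

Final answer: 0.002351 A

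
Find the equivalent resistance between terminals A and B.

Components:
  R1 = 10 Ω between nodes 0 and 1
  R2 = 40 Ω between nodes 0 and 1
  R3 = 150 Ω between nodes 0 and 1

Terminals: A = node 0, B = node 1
Reduce the network between node 0 (A) and node 1 (B) by series/parallel combination:
  Rp1 = R1 ‖ R2 ‖ R3 (parallel, all between nodes 0 and 1) = 1/(1/10 + 1/40 + 1/150) = 7.595 Ω
R_eq = 7.595 Ω

Final answer: 7.595 Ω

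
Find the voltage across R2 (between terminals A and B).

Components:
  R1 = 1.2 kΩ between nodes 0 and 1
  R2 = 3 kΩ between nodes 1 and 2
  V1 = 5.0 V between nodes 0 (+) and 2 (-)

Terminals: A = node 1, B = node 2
R1 and R2 are in series across V1 (node 0 → node 1 → node 2), and the output A–B is taken across R2, so this is a voltage divider.
Series current: I = V1/(R1 + R2) = 5/(1200 + 3000) = 5/4200 = 0.00119 A
V_R2 = I × R2 = V1 × R2/(R1 + R2) = 5 × 3000/4200 = 3.571 V

Final answer: 3.571 V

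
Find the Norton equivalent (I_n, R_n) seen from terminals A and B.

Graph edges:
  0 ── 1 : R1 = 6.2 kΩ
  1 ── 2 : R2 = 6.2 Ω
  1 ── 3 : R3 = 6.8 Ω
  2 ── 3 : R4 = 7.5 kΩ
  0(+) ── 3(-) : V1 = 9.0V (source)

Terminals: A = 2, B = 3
Find the Thévenin equivalent first; then I_n = V_th/R_th and R_n = R_th.
Step 1 — V_th is the open-circuit voltage V_A - V_B (nothing connected across the terminals).
Nodal analysis, taking node 3 as the 0 V reference.
Source V1 fixes V_0 = 9 V.
KCL at each unknown node (sum of currents leaving = 0; resistances in Ω):
  Node 1: (V_1 - 9)/6200 + (V_1 - V_2)/6.2 + (V_1 - 0)/6.8 = 0
  Node 2: (V_2 - V_1)/6.2 + (V_2 - 0)/7500 = 0
Collecting terms (coefficients in siemens):
  0.3085·V_1 - 0.1613·V_2 = 0.001452
  0.1614·V_2 - 0.1613·V_1 = 0
Determinant D = (0.3085)(0.1614) - (-0.1613)(-0.1613) = 0.02379
V_1 = [(0.001452)(0.1614) - (-0.1613)(0)]/D = 0.009851 V
V_2 = [(0.3085)(0) - (0.001452)(-0.1613)]/D = 0.009843 V
V_th = V_2 - V_3 = 0.009843 - 0 = 0.009843 V
Step 2 — R_th: zero the source — replace V1 by a short circuit (node 3 merges into node 0) — and find the resistance seen between A (node 2) and B (node 0).
Reduce the network between node 2 (A) and node 0 (B) by series/parallel combination:
  Rp1 = R1 ‖ R3 (parallel, both between nodes 0 and 1) = 1/(1/6200 + 1/6.8) = 6.793 Ω
  Rs1 = R2 + Rp1 (series, joined only at node 1) = 6.2 + 6.793 = 12.99 Ω
  Rp2 = R4 ‖ Rs1 (parallel, both between nodes 0 and 2) = 1/(1/7500 + 1/12.99) = 12.97 Ω
R_th = 12.97 Ω
I_n = V_th/R_th = 0.009843/12.97 = 0.0007589 A, and R_n = R_th = 12.97 Ω

Final answer: I_n = 0.0007589 A, R_n = 12.97 Ω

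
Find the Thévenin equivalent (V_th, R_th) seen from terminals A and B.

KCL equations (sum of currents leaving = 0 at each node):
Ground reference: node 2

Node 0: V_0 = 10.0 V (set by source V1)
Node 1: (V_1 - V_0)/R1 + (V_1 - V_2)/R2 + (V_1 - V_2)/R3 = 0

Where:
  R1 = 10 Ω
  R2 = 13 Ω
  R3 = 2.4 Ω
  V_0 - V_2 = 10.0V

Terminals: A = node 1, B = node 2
Step 1 — V_th is the open-circuit voltage V_A - V_B (nothing connected across the terminals).
Nodal analysis, taking node 2 as the 0 V reference.
Source V1 fixes V_0 = 10 V.
KCL at each unknown node (sum of currents leaving = 0; resistances in Ω):
  Node 1: (V_1 - 10)/10 + (V_1 - 0)/13 + (V_1 - 0)/2.4 = 0
Collecting terms: 0.5936 × V_1 = 1  =>  V_1 = 1.685 V
V_th = V_1 - V_2 = 1.685 - 0 = 1.685 V
Step 2 — R_th: zero the source — replace V1 by a short circuit (node 2 merges into node 0) — and find the resistance seen between A (node 1) and B (node 0).
Reduce the network between node 1 (A) and node 0 (B) by series/parallel combination:
  Rp1 = R1 ‖ R2 ‖ R3 (parallel, all between nodes 0 and 1) = 1/(1/10 + 1/13 + 1/2.4) = 1.685 Ω
R_th = 1.685 Ω

Final answer: V_th = 1.685 V, R_th = 1.685 Ω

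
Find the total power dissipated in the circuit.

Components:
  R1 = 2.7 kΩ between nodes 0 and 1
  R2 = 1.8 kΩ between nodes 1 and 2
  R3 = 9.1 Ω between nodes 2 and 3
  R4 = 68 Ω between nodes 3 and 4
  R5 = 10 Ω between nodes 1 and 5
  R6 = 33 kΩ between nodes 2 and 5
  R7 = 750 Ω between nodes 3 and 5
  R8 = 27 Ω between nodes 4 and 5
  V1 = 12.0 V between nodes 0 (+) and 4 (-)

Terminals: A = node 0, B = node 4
Nodal analysis, taking node 4 as the 0 V reference.
Source V1 fixes V_0 = 12 V.
KCL at each unknown node (sum of currents leaving = 0; resistances in Ω):
  Node 1: (V_1 - 12)/2700 + (V_1 - V_2)/1800 + (V_1 - V_5)/10 = 0
  Node 2: (V_2 - V_1)/1800 + (V_2 - V_3)/9.1 + (V_2 - V_5)/33000 = 0
  Node 3: (V_3 - V_2)/9.1 + (V_3 - 0)/68 + (V_3 - V_5)/750 = 0
  Node 5: (V_5 - V_1)/10 + (V_5 - V_2)/33000 + (V_5 - V_3)/750 + (V_5 - 0)/27 = 0
Collecting terms (coefficients in siemens):
  0.1009·V_1 - 0.0005556·V_2 - 0.1·V_5 = 0.004444
  0.1105·V_2 - 0.0005556·V_1 - 0.1099·V_3 - 0.0000303·V_5 = 0
  0.1259·V_3 - 0.1099·V_2 - 0.001333·V_5 = 0
  0.1384·V_5 - 0.1·V_1 - 0.0000303·V_2 - 0.001333·V_3 = 0
Solving these 4 simultaneous equations (Gaussian elimination) gives:
  V_1 = 0.1558 V, V_2 = 0.01516 V, V_3 = 0.01443 V, V_5 = 0.1127 V
Power in each resistor, P = (ΔV)²/R:
  P_R1 = (12 - 0.1558)²/2700 = 0.05196 W
  P_R2 = (0.1558 - 0.01516)²/1800 = 0.00001099 W
  P_R3 = (0.01516 - 0.01443)²/9.1 = 0.00000005983 W
  P_R4 = (0.01443 - 0)²/68 = 0.00000306 W
  P_R5 = (0.1558 - 0.1127)²/10 = 0.0001856 W
  P_R6 = (0.01516 - 0.1127)²/33000 = 0.0000002884 W
  P_R7 = (0.01443 - 0.1127)²/750 = 0.00001288 W
  P_R8 = (0 - 0.1127)²/27 = 0.0004705 W
P_total = P_R1 + P_R2 + P_R3 + P_R4 + P_R5 + P_R6 + P_R7 + P_R8 = 0.05264 W

Final answer: 0.05264 W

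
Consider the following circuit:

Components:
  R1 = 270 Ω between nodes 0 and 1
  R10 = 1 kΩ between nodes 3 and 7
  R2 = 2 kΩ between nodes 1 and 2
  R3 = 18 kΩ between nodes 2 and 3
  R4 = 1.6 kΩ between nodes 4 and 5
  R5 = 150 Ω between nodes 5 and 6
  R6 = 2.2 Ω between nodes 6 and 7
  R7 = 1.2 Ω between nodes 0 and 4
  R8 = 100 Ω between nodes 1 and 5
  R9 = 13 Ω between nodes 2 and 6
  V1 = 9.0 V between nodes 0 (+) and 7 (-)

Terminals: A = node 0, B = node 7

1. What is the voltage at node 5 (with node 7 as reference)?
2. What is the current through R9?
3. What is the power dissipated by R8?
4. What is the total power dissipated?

Nodal analysis, taking node 7 as the 0 V reference.
Source V1 fixes V_0 = 9 V.
KCL at each unknown node (sum of currents leaving = 0; resistances in Ω):
  Node 1: (V_1 - 9)/270 + (V_1 - V_2)/2000 + (V_1 - V_5)/100 = 0
  Node 2: (V_2 - V_1)/2000 + (V_2 - V_3)/18000 + (V_2 - V_6)/13 = 0
  Node 3: (V_3 - V_2)/18000 + (V_3 - 0)/1000 = 0
  Node 4: (V_4 - V_5)/1600 + (V_4 - 9)/1.2 = 0
  Node 5: (V_5 - V_4)/1600 + (V_5 - V_6)/150 + (V_5 - V_1)/100 = 0
  Node 6: (V_6 - V_5)/150 + (V_6 - 0)/2.2 + (V_6 - V_2)/13 = 0
Collecting terms (coefficients in siemens):
  0.0142·V_1 - 0.0005·V_2 - 0.01·V_5 = 0.03333
  0.07748·V_2 - 0.0005·V_1 - 0.00005556·V_3 - 0.07692·V_6 = 0
  0.001056·V_3 - 0.00005556·V_2 = 0
  0.834·V_4 - 0.000625·V_5 = 7.5
  0.01729·V_5 - 0.01·V_1 - 0.000625·V_4 - 0.006667·V_6 = 0
  0.5381·V_6 - 0.07692·V_2 - 0.006667·V_5 = 0
Solving these 6 simultaneous equations (Gaussian elimination) gives:
  V_1 = 4.37 V, V_2 = 0.07401 V, V_3 = 0.003895 V, V_4 = 8.995 V
  V_5 = 2.87 V, V_6 = 0.04614 V
Part 1:
  Read off the nodal solution: V_5 = 2.87 V
Part 2:
  I_R9 = (V_2 - V_6)/R9 = (0.07401 - 0.04614)/13 = 0.002144 A
  Magnitude: I_R9 = 0.002144 A
Part 3:
  I_R8 = (V_1 - V_5)/R8 = (4.37 - 2.87)/100 = 0.015 A
  P_R8 = I_R8² × R8 = (0.015)² × 100 = 0.0225 W
Part 4:
  Power in each resistor, P = (ΔV)²/R:
    P_R1 = (9 - 4.37)²/270 = 0.07939 W
    P_R2 = (4.37 - 0.07401)²/2000 = 0.009229 W
    P_R3 = (0.07401 - 0.003895)²/18000 = 0.0000002731 W
    P_R4 = (8.995 - 2.87)²/1600 = 0.02345 W
    P_R5 = (2.87 - 0.04614)²/150 = 0.05317 W
    P_R6 = (0.04614 - 0)²/2.2 = 0.0009676 W
    P_R7 = (9 - 8.995)²/1.2 = 0.00001759 W
    P_R8 = (4.37 - 2.87)²/100 = 0.0225 W
    P_R9 = (0.07401 - 0.04614)²/13 = 0.00005977 W
    P_R10 = (0.003895 - 0)²/1000 = 0.00000001517 W
  P_total = P_R1 + P_R2 + P_R3 + P_R4 + P_R5 + P_R6 + P_R7 + P_R8 + P_R9 + P_R10 = 0.1888 W

Final answers:
1. V_5 = 2.87 V
2. I_R9 = 0.002144 A
3. P_R8 = 0.0225 W
4. P_total = 0.1888 W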